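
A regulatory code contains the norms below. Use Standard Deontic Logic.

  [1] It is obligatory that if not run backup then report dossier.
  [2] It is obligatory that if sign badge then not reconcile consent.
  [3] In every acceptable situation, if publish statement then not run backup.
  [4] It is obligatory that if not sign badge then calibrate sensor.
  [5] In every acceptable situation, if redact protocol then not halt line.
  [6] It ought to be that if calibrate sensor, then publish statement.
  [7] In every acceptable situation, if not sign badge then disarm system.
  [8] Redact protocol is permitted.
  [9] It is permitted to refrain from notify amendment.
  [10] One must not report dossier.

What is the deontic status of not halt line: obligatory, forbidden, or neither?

Neither

Premise 5 is O(redact_protocol → ¬halt_line), but O(redact_protocol) is not derivable from the premises (the permission P(redact_protocol) asserts only ¬O(¬redact_protocol), not O(redact_protocol)), so it does not yield O(¬halt_line).
No premise or chain of K-axiom applications forces O(¬halt_line), and none forces O(halt_line). So ¬halt_line is neither obligatory nor forbidden under these norms.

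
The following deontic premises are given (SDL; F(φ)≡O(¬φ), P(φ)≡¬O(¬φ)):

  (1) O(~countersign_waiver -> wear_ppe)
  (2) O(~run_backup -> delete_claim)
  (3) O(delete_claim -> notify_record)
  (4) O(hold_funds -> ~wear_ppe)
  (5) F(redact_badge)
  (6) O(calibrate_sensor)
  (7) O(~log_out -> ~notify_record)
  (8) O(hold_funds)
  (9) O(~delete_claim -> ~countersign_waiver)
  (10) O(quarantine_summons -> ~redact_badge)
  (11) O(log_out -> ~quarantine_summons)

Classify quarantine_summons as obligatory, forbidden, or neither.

From premise 8 we have O(hold_funds).
From O(hold_funds) and premise 4, O(hold_funds -> ~wear_ppe), we obtain O(~wear_ppe).
The contrapositive of premise 1 (O(~countersign_waiver -> wear_ppe)) is O(~wear_ppe -> countersign_waiver), and O(~wear_ppe) is already established, so O(countersign_waiver).
Premise 9, O(~delete_claim -> ~countersign_waiver), contraposes to O(countersign_waiver -> delete_claim); with O(countersign_waiver) we get O(delete_claim).
From O(delete_claim) and premise 3, O(delete_claim -> notify_record), we obtain O(notify_record).
Premise 7 is O(~log_out -> ~notify_record); contrapositively O(notify_record -> log_out). Since O(notify_record) holds, K gives O(log_out).
Premise 11 is O(log_out -> ~quarantine_summons); since O(log_out), deontic closure gives O(~quarantine_summons).
Premises 2, 5, 6, 10 do not contribute to this derivation.
Thus O(~quarantine_summons), which is F(quarantine_summons): quarantine_summons is forbidden.

Forbidden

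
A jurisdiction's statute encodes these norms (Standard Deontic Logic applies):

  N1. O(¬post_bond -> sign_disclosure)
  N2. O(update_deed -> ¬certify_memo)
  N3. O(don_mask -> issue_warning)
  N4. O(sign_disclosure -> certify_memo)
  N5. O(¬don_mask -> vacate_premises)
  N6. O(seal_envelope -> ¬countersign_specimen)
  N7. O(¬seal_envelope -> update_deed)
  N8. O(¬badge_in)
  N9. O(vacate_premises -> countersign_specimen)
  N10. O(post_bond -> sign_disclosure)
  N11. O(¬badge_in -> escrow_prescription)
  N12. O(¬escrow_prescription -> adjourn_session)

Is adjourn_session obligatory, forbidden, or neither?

Neither

Premise 12 is O(¬escrow_prescription -> adjourn_session), but O(¬escrow_prescription) is not derivable from the premises, so it does not yield O(adjourn_session).
No premise or chain of K-axiom applications forces O(adjourn_session), and none forces O(¬adjourn_session). So adjourn_session is neither obligatory nor forbidden under these norms.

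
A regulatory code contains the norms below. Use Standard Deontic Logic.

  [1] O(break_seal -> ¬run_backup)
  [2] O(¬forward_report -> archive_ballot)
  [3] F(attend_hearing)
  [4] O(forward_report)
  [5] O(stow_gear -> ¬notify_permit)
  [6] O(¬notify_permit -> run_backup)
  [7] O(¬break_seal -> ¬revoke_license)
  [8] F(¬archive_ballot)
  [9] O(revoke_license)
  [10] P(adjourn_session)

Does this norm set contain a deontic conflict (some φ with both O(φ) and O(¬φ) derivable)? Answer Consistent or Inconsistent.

Premise 2 is O(¬forward_report -> archive_ballot); even if O(archive_ballot) held, inferring O(¬forward_report) would be affirming the consequent — invalid.
So O(¬forward_report) is not derivable, and the apparent clash with O(forward_report) does not arise.
A world satisfying every obligation exists (e.g. adjourn_session=false, archive_ballot=true, attend_hearing=false, break_seal=true, forward_report=true, notify_permit=true, revoke_license=true, run_backup=false, stow_gear=false); no atom is both obligatory and forbidden, so the set is consistent.

Consistent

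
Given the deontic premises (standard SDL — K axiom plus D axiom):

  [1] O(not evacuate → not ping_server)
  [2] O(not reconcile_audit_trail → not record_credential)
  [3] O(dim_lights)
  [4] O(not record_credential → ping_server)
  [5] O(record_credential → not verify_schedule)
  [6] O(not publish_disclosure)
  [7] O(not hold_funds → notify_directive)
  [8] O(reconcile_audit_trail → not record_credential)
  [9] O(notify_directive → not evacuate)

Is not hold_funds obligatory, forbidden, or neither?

Forbidden

Premises 8 and 2 cover both cases: O(reconcile_audit_trail → not record_credential) and O(not reconcile_audit_trail → not record_credential). Since reconcile_audit_trail ∨ not reconcile_audit_trail is a tautology, O(not record_credential) follows.
From O(not record_credential) and premise 4, O(not record_credential → ping_server), we obtain O(ping_server).
The contrapositive of premise 1 (O(not evacuate → not ping_server)) is O(ping_server → evacuate), and O(ping_server) is already established, so O(evacuate).
Premise 9, O(notify_directive → not evacuate), contraposes to O(evacuate → not notify_directive); with O(evacuate) we get O(not notify_directive).
Premise 7, O(not hold_funds → notify_directive), contraposes to O(not notify_directive → hold_funds); with O(not notify_directive) we get O(hold_funds).
Premises 3, 5, 6 do not contribute to this derivation.
Thus O(hold_funds), which is F(not hold_funds): not hold_funds is forbidden.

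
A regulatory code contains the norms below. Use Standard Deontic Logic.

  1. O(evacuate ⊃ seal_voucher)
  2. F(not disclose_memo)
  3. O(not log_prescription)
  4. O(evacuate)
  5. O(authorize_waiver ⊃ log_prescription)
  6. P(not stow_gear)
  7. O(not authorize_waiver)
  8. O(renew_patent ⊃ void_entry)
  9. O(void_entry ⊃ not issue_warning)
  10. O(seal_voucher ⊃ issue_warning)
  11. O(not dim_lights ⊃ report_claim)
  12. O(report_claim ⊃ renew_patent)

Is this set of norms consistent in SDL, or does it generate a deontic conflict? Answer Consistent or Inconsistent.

Premise 5 is O(authorize_waiver ⊃ log_prescription), but O(authorize_waiver) is not derivable from the premises, so it does not yield O(log_prescription).
So O(log_prescription) is not derivable, and the apparent clash with O(not log_prescription) does not arise.
A world satisfying every obligation exists (e.g. authorize_waiver=false, dim_lights=true, disclose_memo=true, evacuate=true, issue_warning=true, log_prescription=false, renew_patent=false, report_claim=false, seal_voucher=true, stow_gear=false, void_entry=false); no atom is both obligatory and forbidden, so the set is consistent.

Consistent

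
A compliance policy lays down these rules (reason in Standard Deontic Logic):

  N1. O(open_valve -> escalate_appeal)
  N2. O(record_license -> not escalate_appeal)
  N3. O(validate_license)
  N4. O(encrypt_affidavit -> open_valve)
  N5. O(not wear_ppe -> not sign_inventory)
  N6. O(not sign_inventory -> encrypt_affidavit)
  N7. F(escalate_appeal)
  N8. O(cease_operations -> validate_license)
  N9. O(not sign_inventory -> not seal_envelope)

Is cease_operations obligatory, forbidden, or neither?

Premise 8 is O(cease_operations -> validate_license); even if O(validate_license) held, inferring O(cease_operations) would be affirming the consequent — invalid.
No premise or chain of K-axiom applications forces O(cease_operations), and none forces O(not cease_operations). So cease_operations is neither obligatory nor forbidden under these norms.

Neither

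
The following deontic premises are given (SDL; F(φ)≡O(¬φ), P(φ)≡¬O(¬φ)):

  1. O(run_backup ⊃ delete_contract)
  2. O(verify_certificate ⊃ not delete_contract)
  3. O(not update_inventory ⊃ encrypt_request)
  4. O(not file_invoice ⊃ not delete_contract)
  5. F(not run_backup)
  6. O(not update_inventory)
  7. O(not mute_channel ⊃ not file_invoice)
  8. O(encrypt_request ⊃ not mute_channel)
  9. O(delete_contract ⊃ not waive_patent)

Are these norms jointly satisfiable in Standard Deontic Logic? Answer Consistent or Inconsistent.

Premise 6 gives O(not update_inventory).
Premise 3 is O(not update_inventory ⊃ encrypt_request); since O(not update_inventory), deontic closure gives O(encrypt_request).
Premise 8 is O(encrypt_request ⊃ not mute_channel); since O(encrypt_request), deontic closure gives O(not mute_channel).
With premise 7, O(not mute_channel ⊃ not file_invoice), the K-axiom yields O(not file_invoice).
From O(not file_invoice) and premise 4, O(not file_invoice ⊃ not delete_contract), we obtain O(not delete_contract).
Premise 1 is O(run_backup ⊃ delete_contract); contrapositively O(not delete_contract ⊃ not run_backup). Since O(not delete_contract) holds, K gives O(not run_backup).
But premise 5, F(not run_backup), means O(run_backup).
We now have both O(not run_backup) and O(run_backup) — run_backup is simultaneously obligatory and forbidden, violating the D-axiom.

Inconsistent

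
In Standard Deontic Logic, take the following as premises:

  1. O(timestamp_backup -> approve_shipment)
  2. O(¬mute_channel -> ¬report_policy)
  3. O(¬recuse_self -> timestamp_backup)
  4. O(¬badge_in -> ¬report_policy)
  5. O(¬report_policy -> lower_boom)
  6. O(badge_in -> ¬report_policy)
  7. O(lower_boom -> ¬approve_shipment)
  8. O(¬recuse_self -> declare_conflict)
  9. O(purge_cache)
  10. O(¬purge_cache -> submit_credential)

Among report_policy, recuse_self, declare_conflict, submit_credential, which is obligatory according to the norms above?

Premises 4 and 6 cover both cases: O(¬badge_in -> ¬report_policy) and O(badge_in -> ¬report_policy). Since ¬badge_in ∨ badge_in is a tautology, O(¬report_policy) follows.
Applying K to premise 5 (O(¬report_policy -> lower_boom)) and O(¬report_policy) yields O(lower_boom).
From O(lower_boom) and premise 7, O(lower_boom -> ¬approve_shipment), we obtain O(¬approve_shipment).
Premise 1 is O(timestamp_backup -> approve_shipment); contrapositively O(¬approve_shipment -> ¬timestamp_backup). Since O(¬approve_shipment) holds, K gives O(¬timestamp_backup).
Premise 3, O(¬recuse_self -> timestamp_backup), contraposes to O(¬timestamp_backup -> recuse_self); with O(¬timestamp_backup) we get O(recuse_self).
So O(recuse_self) holds — recuse_self is obligatory. None of the other listed options is made obligatory by any chain of premises.

recuse_self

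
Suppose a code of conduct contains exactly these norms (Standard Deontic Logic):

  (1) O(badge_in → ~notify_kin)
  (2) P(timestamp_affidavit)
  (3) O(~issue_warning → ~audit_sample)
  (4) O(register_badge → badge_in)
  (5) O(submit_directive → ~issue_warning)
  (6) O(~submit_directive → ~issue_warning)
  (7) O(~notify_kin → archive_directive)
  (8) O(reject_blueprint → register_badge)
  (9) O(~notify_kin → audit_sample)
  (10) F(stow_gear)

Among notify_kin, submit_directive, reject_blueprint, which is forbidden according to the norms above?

reject_blueprint

Premises 6 and 5 are O(~submit_directive → ~issue_warning) and O(submit_directive → ~issue_warning); every ideal world satisfies ~submit_directive or submit_directive, so in either case ~issue_warning holds — hence O(~issue_warning).
With premise 3, O(~issue_warning → ~audit_sample), the K-axiom yields O(~audit_sample).
Premise 9, O(~notify_kin → audit_sample), contraposes to O(~audit_sample → notify_kin); with O(~audit_sample) we get O(notify_kin).
Premise 1, O(badge_in → ~notify_kin), contraposes to O(notify_kin → ~badge_in); with O(notify_kin) we get O(~badge_in).
The contrapositive of premise 4 (O(register_badge → badge_in)) is O(~badge_in → ~register_badge), and O(~badge_in) is already established, so O(~register_badge).
Premise 8 is O(reject_blueprint → register_badge); contrapositively O(~register_badge → ~reject_blueprint). Since O(~register_badge) holds, K gives O(~reject_blueprint).
So O(~reject_blueprint) holds, i.e. reject_blueprint is forbidden. None of the other listed options is forbidden under the premises.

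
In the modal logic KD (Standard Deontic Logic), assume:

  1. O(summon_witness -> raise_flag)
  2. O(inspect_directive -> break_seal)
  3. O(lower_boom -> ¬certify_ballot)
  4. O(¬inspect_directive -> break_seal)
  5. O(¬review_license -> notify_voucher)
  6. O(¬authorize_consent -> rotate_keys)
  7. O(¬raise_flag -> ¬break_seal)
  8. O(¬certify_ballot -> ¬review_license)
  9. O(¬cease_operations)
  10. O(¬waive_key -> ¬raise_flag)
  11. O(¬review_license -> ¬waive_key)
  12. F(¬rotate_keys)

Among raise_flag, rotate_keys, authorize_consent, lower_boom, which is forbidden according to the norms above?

lower_boom

Premises 4 and 2 are O(¬inspect_directive -> break_seal) and O(inspect_directive -> break_seal); every ideal world satisfies ¬inspect_directive or inspect_directive, so in either case break_seal holds — hence O(break_seal).
The contrapositive of premise 7 (O(¬raise_flag -> ¬break_seal)) is O(break_seal -> raise_flag), and O(break_seal) is already established, so O(raise_flag).
Premise 10 is O(¬waive_key -> ¬raise_flag); contrapositively O(raise_flag -> waive_key). Since O(raise_flag) holds, K gives O(waive_key).
Premise 11, O(¬review_license -> ¬waive_key), contraposes to O(waive_key -> review_license); with O(waive_key) we get O(review_license).
Premise 8 is O(¬certify_ballot -> ¬review_license); contrapositively O(review_license -> certify_ballot). Since O(review_license) holds, K gives O(certify_ballot).
Premise 3, O(lower_boom -> ¬certify_ballot), contraposes to O(certify_ballot -> ¬lower_boom); with O(certify_ballot) we get O(¬lower_boom).
So O(¬lower_boom) holds, i.e. lower_boom is forbidden. None of the other listed options is forbidden under the premises.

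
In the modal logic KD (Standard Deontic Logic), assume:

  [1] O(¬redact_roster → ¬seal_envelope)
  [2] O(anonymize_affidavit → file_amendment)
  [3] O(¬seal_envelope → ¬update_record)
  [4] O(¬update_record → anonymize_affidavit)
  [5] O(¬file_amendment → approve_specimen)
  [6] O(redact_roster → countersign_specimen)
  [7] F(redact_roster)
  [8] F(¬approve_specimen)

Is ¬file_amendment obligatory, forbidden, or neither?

Forbidden

Premise 7, F(redact_roster), is equivalent to O(¬redact_roster).
Premise 1 is O(¬redact_roster → ¬seal_envelope); since O(¬redact_roster), deontic closure gives O(¬seal_envelope).
From O(¬seal_envelope) and premise 3, O(¬seal_envelope → ¬update_record), we obtain O(¬update_record).
Premise 4 is O(¬update_record → anonymize_affidavit); since O(¬update_record), deontic closure gives O(anonymize_affidavit).
With premise 2, O(anonymize_affidavit → file_amendment), the K-axiom yields O(file_amendment).
Premises 5, 6, 8 do not contribute to this derivation.
Thus O(file_amendment), which is F(¬file_amendment): ¬file_amendment is forbidden.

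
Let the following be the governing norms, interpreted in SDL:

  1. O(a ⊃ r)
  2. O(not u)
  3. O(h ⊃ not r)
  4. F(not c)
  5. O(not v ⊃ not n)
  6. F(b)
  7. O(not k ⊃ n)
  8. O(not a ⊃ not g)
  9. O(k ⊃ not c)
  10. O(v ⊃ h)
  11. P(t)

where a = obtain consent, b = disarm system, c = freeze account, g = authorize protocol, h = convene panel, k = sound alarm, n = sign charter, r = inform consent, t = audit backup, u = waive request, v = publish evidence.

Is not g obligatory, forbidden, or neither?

F(not c) at premise 4 means O(c).
Premise 9 is O(k ⊃ not c); contrapositively O(c ⊃ not k). Since O(c) holds, K gives O(not k).
Premise 7 is O(not k ⊃ n); since O(not k), deontic closure gives O(n).
Premise 5, O(not v ⊃ not n), contraposes to O(n ⊃ v); with O(n) we get O(v).
With premise 10, O(v ⊃ h), the K-axiom yields O(h).
From O(h) and premise 3, O(h ⊃ not r), we obtain O(not r).
Premise 1 is O(a ⊃ r); contrapositively O(not r ⊃ not a). Since O(not r) holds, K gives O(not a).
With premise 8, O(not a ⊃ not g), the K-axiom yields O(not g).
Premises 2, 6, 11 do not contribute to this derivation.
Hence not g is obligatory.

Obligatory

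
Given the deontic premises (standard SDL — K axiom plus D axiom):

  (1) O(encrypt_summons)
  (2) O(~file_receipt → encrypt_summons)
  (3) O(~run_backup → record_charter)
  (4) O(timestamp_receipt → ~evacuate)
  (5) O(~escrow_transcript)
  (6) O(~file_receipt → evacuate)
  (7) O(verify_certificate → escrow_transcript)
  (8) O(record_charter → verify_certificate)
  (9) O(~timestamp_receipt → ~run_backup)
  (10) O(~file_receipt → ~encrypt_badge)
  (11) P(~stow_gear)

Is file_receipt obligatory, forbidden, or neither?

From premise 5 we have O(~escrow_transcript).
The contrapositive of premise 7 (O(verify_certificate → escrow_transcript)) is O(~escrow_transcript → ~verify_certificate), and O(~escrow_transcript) is already established, so O(~verify_certificate).
Premise 8 is O(record_charter → verify_certificate); contrapositively O(~verify_certificate → ~record_charter). Since O(~verify_certificate) holds, K gives O(~record_charter).
Premise 3 is O(~run_backup → record_charter); contrapositively O(~record_charter → run_backup). Since O(~record_charter) holds, K gives O(run_backup).
Premise 9, O(~timestamp_receipt → ~run_backup), contraposes to O(run_backup → timestamp_receipt); with O(run_backup) we get O(timestamp_receipt).
With premise 4, O(timestamp_receipt → ~evacuate), the K-axiom yields O(~evacuate).
Premise 6, O(~file_receipt → evacuate), contraposes to O(~evacuate → file_receipt); with O(~evacuate) we get O(file_receipt).
Premises 1, 2, 10, 11 do not contribute to this derivation.
Hence file_receipt is obligatory.

Obligatory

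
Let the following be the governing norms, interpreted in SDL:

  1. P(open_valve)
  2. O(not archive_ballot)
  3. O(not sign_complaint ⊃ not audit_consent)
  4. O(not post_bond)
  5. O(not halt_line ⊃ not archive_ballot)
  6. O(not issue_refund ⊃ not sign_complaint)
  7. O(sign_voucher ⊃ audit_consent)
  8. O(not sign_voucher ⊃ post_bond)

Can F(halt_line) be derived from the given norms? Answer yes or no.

No

Premise 5 is O(not halt_line ⊃ not archive_ballot); even if O(not archive_ballot) held, inferring O(not halt_line) would be affirming the consequent — invalid.
No other premise forces O(not halt_line). An ideal world satisfying every premise can still have halt_line true, so F(halt_line) is not derivable.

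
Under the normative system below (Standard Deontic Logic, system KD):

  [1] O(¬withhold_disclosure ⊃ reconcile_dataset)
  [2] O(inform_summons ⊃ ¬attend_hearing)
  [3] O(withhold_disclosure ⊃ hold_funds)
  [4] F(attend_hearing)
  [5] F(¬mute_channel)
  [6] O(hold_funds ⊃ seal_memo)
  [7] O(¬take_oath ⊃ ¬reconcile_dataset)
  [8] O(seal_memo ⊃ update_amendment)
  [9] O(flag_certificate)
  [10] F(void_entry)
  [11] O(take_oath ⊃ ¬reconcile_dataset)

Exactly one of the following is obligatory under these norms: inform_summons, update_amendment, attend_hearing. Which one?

update_amendment

Premises 11 and 7 cover both cases: O(take_oath ⊃ ¬reconcile_dataset) and O(¬take_oath ⊃ ¬reconcile_dataset). Since take_oath ∨ ¬take_oath is a tautology, O(¬reconcile_dataset) follows.
Premise 1, O(¬withhold_disclosure ⊃ reconcile_dataset), contraposes to O(¬reconcile_dataset ⊃ withhold_disclosure); with O(¬reconcile_dataset) we get O(withhold_disclosure).
Applying K to premise 3 (O(withhold_disclosure ⊃ hold_funds)) and O(withhold_disclosure) yields O(hold_funds).
Premise 6 is O(hold_funds ⊃ seal_memo); since O(hold_funds), deontic closure gives O(seal_memo).
From O(seal_memo) and premise 8, O(seal_memo ⊃ update_amendment), we obtain O(update_amendment).
So O(update_amendment) holds — update_amendment is obligatory. None of the other listed options is made obligatory by any chain of premises.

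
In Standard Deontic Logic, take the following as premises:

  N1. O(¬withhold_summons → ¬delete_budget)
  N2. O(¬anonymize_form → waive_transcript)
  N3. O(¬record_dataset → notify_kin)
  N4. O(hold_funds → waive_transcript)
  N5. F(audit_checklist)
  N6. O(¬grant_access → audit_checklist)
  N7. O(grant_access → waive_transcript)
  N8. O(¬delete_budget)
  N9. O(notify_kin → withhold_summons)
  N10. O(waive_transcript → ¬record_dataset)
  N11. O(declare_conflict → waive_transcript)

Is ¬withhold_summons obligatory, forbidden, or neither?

Forbidden

F(audit_checklist) at premise 5 means O(¬audit_checklist).
The contrapositive of premise 6 (O(¬grant_access → audit_checklist)) is O(¬audit_checklist → grant_access), and O(¬audit_checklist) is already established, so O(grant_access).
From O(grant_access) and premise 7, O(grant_access → waive_transcript), we obtain O(waive_transcript).
From O(waive_transcript) and premise 10, O(waive_transcript → ¬record_dataset), we obtain O(¬record_dataset).
With premise 3, O(¬record_dataset → notify_kin), the K-axiom yields O(notify_kin).
Applying K to premise 9 (O(notify_kin → withhold_summons)) and O(notify_kin) yields O(withhold_summons).
Premises 1, 2, 4, 8, 11 do not contribute to this derivation.
Thus O(withhold_summons), which is F(¬withhold_summons): ¬withhold_summons is forbidden.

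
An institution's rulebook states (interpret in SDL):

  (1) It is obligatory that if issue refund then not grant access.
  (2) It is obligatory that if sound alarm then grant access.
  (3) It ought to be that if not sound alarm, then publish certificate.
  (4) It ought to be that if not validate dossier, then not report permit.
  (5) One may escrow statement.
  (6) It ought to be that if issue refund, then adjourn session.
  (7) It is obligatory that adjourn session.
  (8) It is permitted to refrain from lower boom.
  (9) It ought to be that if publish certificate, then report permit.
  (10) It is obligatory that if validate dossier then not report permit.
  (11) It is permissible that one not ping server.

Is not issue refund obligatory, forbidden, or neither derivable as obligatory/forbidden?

Obligatory

Premises 4 and 10 cover both cases: O(¬validate_dossier → ¬report_permit) and O(validate_dossier → ¬report_permit). Since ¬validate_dossier ∨ validate_dossier is a tautology, O(¬report_permit) follows.
Premise 9 is O(publish_certificate → report_permit); contrapositively O(¬report_permit → ¬publish_certificate). Since O(¬report_permit) holds, K gives O(¬publish_certificate).
Premise 3 is O(¬sound_alarm → publish_certificate); contrapositively O(¬publish_certificate → sound_alarm). Since O(¬publish_certificate) holds, K gives O(sound_alarm).
With premise 2, O(sound_alarm → grant_access), the K-axiom yields O(grant_access).
Premise 1, O(issue_refund → ¬grant_access), contraposes to O(grant_access → ¬issue_refund); with O(grant_access) we get O(¬issue_refund).
Premises 5, 6, 7, 8, 11 do not contribute to this derivation.
Hence ¬issue_refund is obligatory.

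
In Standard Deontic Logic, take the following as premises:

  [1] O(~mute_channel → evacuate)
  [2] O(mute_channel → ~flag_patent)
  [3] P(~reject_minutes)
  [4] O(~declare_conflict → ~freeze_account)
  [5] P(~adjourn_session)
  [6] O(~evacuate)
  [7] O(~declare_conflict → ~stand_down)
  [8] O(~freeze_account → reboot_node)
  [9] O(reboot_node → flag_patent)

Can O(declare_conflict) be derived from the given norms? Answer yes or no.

Premise 6 states O(~evacuate) outright.
Premise 1, O(~mute_channel → evacuate), contraposes to O(~evacuate → mute_channel); with O(~evacuate) we get O(mute_channel).
With premise 2, O(mute_channel → ~flag_patent), the K-axiom yields O(~flag_patent).
The contrapositive of premise 9 (O(reboot_node → flag_patent)) is O(~flag_patent → ~reboot_node), and O(~flag_patent) is already established, so O(~reboot_node).
Premise 8, O(~freeze_account → reboot_node), contraposes to O(~reboot_node → freeze_account); with O(~reboot_node) we get O(freeze_account).
Premise 4, O(~declare_conflict → ~freeze_account), contraposes to O(freeze_account → declare_conflict); with O(freeze_account) we get O(declare_conflict).
Premises 3, 5, 7 do not contribute to this derivation.
So O(declare_conflict) follows.

Yes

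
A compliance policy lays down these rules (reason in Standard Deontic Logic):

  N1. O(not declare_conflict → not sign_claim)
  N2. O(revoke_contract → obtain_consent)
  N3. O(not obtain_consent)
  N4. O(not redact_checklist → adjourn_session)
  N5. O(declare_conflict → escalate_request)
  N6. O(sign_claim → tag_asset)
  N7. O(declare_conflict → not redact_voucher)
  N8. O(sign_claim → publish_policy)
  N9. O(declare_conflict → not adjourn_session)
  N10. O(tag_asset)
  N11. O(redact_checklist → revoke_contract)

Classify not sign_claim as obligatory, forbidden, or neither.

Obligatory

From premise 3 we have O(not obtain_consent).
Premise 2, O(revoke_contract → obtain_consent), contraposes to O(not obtain_consent → not revoke_contract); with O(not obtain_consent) we get O(not revoke_contract).
The contrapositive of premise 11 (O(redact_checklist → revoke_contract)) is O(not revoke_contract → not redact_checklist), and O(not revoke_contract) is already established, so O(not redact_checklist).
Applying K to premise 4 (O(not redact_checklist → adjourn_session)) and O(not redact_checklist) yields O(adjourn_session).
The contrapositive of premise 9 (O(declare_conflict → not adjourn_session)) is O(adjourn_session → not declare_conflict), and O(adjourn_session) is already established, so O(not declare_conflict).
With premise 1, O(not declare_conflict → not sign_claim), the K-axiom yields O(not sign_claim).
Premises 5, 6, 7, 8, 10 do not contribute to this derivation.
Hence not sign_claim is obligatory.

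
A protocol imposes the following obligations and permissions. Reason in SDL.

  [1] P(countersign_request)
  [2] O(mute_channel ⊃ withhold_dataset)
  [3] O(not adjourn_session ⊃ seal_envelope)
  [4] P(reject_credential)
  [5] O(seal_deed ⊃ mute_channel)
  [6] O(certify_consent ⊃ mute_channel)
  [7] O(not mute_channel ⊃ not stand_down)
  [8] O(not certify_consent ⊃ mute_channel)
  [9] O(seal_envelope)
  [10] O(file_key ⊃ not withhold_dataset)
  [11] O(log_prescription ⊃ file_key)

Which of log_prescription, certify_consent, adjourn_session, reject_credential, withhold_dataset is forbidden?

log_prescription

Premises 6 and 8 are O(certify_consent ⊃ mute_channel) and O(not certify_consent ⊃ mute_channel); every ideal world satisfies certify_consent or not certify_consent, so in either case mute_channel holds — hence O(mute_channel).
Applying K to premise 2 (O(mute_channel ⊃ withhold_dataset)) and O(mute_channel) yields O(withhold_dataset).
Premise 10 is O(file_key ⊃ not withhold_dataset); contrapositively O(withhold_dataset ⊃ not file_key). Since O(withhold_dataset) holds, K gives O(not file_key).
The contrapositive of premise 11 (O(log_prescription ⊃ file_key)) is O(not file_key ⊃ not log_prescription), and O(not file_key) is already established, so O(not log_prescription).
So O(not log_prescription) holds, i.e. log_prescription is forbidden. None of the other listed options is forbidden under the premises.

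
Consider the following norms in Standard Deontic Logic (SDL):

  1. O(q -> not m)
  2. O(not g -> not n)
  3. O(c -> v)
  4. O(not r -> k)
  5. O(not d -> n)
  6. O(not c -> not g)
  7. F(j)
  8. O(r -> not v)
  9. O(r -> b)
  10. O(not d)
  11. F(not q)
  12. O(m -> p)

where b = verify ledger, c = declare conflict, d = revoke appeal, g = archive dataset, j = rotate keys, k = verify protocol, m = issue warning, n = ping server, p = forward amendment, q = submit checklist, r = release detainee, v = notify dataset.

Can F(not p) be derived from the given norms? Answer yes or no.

Premise 12 is O(m -> p), but O(m) is not derivable from the premises, so it does not yield O(p).
No other premise forces O(p). An ideal world satisfying every premise can still have not p true, so F(not p) is not derivable.

No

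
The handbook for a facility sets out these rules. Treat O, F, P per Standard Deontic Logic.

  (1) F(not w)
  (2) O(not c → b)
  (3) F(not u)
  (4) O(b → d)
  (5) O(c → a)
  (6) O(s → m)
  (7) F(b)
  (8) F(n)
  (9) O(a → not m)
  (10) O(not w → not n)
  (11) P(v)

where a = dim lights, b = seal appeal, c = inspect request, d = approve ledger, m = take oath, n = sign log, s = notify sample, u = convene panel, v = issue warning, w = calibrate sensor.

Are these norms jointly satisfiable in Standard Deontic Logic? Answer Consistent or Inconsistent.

Consistent

Premise 10 is O(not w → not n); even if O(not n) held, inferring O(not w) would be affirming the consequent — invalid.
So O(not w) is not derivable, and the apparent clash with O(w) does not arise.
A world satisfying every obligation exists (e.g. a=true, b=false, c=true, d=false, m=false, n=false, s=false, u=true, v=false, w=true); no atom is both obligatory and forbidden, so the set is consistent.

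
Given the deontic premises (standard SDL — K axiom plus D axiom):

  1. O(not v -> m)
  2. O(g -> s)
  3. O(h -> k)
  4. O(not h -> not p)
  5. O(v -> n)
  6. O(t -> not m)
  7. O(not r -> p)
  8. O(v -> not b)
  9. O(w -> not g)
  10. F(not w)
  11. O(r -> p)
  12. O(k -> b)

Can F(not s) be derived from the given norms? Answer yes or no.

No

Premise 2 is O(g -> s), but O(g) is not derivable from the premises, so it does not yield O(s).
No other premise forces O(s). An ideal world satisfying every premise can still have not s true, so F(not s) is not derivable.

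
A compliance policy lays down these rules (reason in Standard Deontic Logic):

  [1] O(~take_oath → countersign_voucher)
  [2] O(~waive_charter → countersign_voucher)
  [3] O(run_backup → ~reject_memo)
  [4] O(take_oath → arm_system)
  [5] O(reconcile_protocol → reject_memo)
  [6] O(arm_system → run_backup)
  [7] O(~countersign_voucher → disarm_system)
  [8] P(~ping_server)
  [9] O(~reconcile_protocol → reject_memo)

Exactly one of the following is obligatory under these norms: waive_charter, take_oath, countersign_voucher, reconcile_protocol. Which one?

Premises 5 and 9 are O(reconcile_protocol → reject_memo) and O(~reconcile_protocol → reject_memo); every ideal world satisfies reconcile_protocol or ~reconcile_protocol, so in either case reject_memo holds — hence O(reject_memo).
The contrapositive of premise 3 (O(run_backup → ~reject_memo)) is O(reject_memo → ~run_backup), and O(reject_memo) is already established, so O(~run_backup).
Premise 6 is O(arm_system → run_backup); contrapositively O(~run_backup → ~arm_system). Since O(~run_backup) holds, K gives O(~arm_system).
Premise 4 is O(take_oath → arm_system); contrapositively O(~arm_system → ~take_oath). Since O(~arm_system) holds, K gives O(~take_oath).
With premise 1, O(~take_oath → countersign_voucher), the K-axiom yields O(countersign_voucher).
So O(countersign_voucher) holds — countersign_voucher is obligatory. None of the other listed options is made obligatory by any chain of premises.

countersign_voucher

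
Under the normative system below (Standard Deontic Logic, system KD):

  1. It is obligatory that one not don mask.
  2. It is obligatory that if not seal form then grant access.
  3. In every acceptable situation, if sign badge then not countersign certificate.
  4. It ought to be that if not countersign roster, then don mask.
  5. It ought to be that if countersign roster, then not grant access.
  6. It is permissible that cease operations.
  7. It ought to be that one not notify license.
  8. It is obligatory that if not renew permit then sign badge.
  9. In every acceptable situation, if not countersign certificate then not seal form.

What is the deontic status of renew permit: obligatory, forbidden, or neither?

Premise 1 states O(¬don_mask) outright.
Premise 4 is O(¬countersign_roster → don_mask); contrapositively O(¬don_mask → countersign_roster). Since O(¬don_mask) holds, K gives O(countersign_roster).
Premise 5 is O(countersign_roster → ¬grant_access); since O(countersign_roster), deontic closure gives O(¬grant_access).
Premise 2 is O(¬seal_form → grant_access); contrapositively O(¬grant_access → seal_form). Since O(¬grant_access) holds, K gives O(seal_form).
Premise 9, O(¬countersign_certificate → ¬seal_form), contraposes to O(seal_form → countersign_certificate); with O(seal_form) we get O(countersign_certificate).
The contrapositive of premise 3 (O(sign_badge → ¬countersign_certificate)) is O(countersign_certificate → ¬sign_badge), and O(countersign_certificate) is already established, so O(¬sign_badge).
The contrapositive of premise 8 (O(¬renew_permit → sign_badge)) is O(¬sign_badge → renew_permit), and O(¬sign_badge) is already established, so O(renew_permit).
Premises 6, 7 do not contribute to this derivation.
Hence renew_permit is obligatory.

Obligatory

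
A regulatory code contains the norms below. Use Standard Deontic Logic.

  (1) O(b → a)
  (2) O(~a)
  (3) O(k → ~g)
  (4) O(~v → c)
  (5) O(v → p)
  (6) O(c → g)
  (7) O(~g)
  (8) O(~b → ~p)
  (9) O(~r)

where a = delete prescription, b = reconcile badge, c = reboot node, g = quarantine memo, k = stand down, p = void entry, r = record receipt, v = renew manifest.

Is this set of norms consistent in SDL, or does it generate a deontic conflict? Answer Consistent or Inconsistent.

From premise 7 we have O(~g).
Premise 6 is O(c → g); contrapositively O(~g → ~c). Since O(~g) holds, K gives O(~c).
Premise 4, O(~v → c), contraposes to O(~c → v); with O(~c) we get O(v).
Premise 5 is O(v → p); since O(v), deontic closure gives O(p).
Premise 8 is O(~b → ~p); contrapositively O(p → b). Since O(p) holds, K gives O(b).
Applying K to premise 1 (O(b → a)) and O(b) yields O(a).
However, premise 2 gives O(~a).
We now have both O(a) and O(~a) — a is simultaneously obligatory and forbidden, violating the D-axiom.

Inconsistent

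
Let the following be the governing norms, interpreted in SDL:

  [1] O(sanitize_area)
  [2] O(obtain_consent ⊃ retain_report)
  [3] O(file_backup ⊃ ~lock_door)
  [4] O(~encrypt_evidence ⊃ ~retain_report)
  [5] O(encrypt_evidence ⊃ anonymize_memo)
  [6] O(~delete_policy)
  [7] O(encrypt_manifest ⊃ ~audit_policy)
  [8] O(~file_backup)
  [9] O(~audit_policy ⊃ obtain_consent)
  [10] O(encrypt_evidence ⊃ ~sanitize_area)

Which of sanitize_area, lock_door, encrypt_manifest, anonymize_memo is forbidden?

Premise 1 states O(sanitize_area) outright.
Premise 10, O(encrypt_evidence ⊃ ~sanitize_area), contraposes to O(sanitize_area ⊃ ~encrypt_evidence); with O(sanitize_area) we get O(~encrypt_evidence).
Premise 4 is O(~encrypt_evidence ⊃ ~retain_report); since O(~encrypt_evidence), deontic closure gives O(~retain_report).
The contrapositive of premise 2 (O(obtain_consent ⊃ retain_report)) is O(~retain_report ⊃ ~obtain_consent), and O(~retain_report) is already established, so O(~obtain_consent).
Premise 9, O(~audit_policy ⊃ obtain_consent), contraposes to O(~obtain_consent ⊃ audit_policy); with O(~obtain_consent) we get O(audit_policy).
Premise 7, O(encrypt_manifest ⊃ ~audit_policy), contraposes to O(audit_policy ⊃ ~encrypt_manifest); with O(audit_policy) we get O(~encrypt_manifest).
So O(~encrypt_manifest) holds, i.e. encrypt_manifest is forbidden. None of the other listed options is forbidden under the premises.

encrypt_manifest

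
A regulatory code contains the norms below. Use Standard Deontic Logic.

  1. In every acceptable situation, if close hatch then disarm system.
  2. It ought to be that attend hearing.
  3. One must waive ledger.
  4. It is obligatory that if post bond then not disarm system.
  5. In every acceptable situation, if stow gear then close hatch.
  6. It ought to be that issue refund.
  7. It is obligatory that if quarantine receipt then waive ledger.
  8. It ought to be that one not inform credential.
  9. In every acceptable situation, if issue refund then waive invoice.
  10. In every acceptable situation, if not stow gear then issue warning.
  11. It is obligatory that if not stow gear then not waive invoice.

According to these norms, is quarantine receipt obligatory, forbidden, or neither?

Premise 7 is O(quarantine_receipt → waive_ledger); even if O(waive_ledger) held, inferring O(quarantine_receipt) would be affirming the consequent — invalid.
No premise or chain of K-axiom applications forces O(quarantine_receipt), and none forces O(¬quarantine_receipt). So quarantine_receipt is neither obligatory nor forbidden under these norms.

Neither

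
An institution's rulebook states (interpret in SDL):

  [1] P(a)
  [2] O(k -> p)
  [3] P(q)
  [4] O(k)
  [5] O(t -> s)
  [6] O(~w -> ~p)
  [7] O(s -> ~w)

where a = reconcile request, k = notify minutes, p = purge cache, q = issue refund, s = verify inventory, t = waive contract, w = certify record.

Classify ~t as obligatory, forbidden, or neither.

Obligatory

From premise 4 we have O(k).
From O(k) and premise 2, O(k -> p), we obtain O(p).
The contrapositive of premise 6 (O(~w -> ~p)) is O(p -> w), and O(p) is already established, so O(w).
Premise 7 is O(s -> ~w); contrapositively O(w -> ~s). Since O(w) holds, K gives O(~s).
Premise 5 is O(t -> s); contrapositively O(~s -> ~t). Since O(~s) holds, K gives O(~t).
Premises 1, 3 do not contribute to this derivation.
Hence ~t is obligatory.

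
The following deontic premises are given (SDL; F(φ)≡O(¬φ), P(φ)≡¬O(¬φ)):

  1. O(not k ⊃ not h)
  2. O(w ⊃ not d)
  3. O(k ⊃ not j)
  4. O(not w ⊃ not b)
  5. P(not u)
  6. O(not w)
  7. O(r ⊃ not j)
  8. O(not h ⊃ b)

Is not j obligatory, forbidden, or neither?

Obligatory

Premise 6 gives O(not w).
With premise 4, O(not w ⊃ not b), the K-axiom yields O(not b).
Premise 8 is O(not h ⊃ b); contrapositively O(not b ⊃ h). Since O(not b) holds, K gives O(h).
Premise 1, O(not k ⊃ not h), contraposes to O(h ⊃ k); with O(h) we get O(k).
Applying K to premise 3 (O(k ⊃ not j)) and O(k) yields O(not j).
Premises 2, 5, 7 do not contribute to this derivation.
Hence not j is obligatory.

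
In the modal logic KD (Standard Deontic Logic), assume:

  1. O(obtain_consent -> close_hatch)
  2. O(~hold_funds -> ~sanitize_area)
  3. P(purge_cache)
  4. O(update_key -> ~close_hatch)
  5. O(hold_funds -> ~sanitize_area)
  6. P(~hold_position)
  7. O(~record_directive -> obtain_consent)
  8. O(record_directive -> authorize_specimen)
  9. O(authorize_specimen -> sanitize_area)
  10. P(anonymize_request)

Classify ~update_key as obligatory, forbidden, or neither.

Premises 5 and 2 are O(hold_funds -> ~sanitize_area) and O(~hold_funds -> ~sanitize_area); every ideal world satisfies hold_funds or ~hold_funds, so in either case ~sanitize_area holds — hence O(~sanitize_area).
The contrapositive of premise 9 (O(authorize_specimen -> sanitize_area)) is O(~sanitize_area -> ~authorize_specimen), and O(~sanitize_area) is already established, so O(~authorize_specimen).
Premise 8 is O(record_directive -> authorize_specimen); contrapositively O(~authorize_specimen -> ~record_directive). Since O(~authorize_specimen) holds, K gives O(~record_directive).
From O(~record_directive) and premise 7, O(~record_directive -> obtain_consent), we obtain O(obtain_consent).
Premise 1 is O(obtain_consent -> close_hatch); since O(obtain_consent), deontic closure gives O(close_hatch).
Premise 4, O(update_key -> ~close_hatch), contraposes to O(close_hatch -> ~update_key); with O(close_hatch) we get O(~update_key).
Premises 3, 6, 10 do not contribute to this derivation.
Hence ~update_key is obligatory.

Obligatory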